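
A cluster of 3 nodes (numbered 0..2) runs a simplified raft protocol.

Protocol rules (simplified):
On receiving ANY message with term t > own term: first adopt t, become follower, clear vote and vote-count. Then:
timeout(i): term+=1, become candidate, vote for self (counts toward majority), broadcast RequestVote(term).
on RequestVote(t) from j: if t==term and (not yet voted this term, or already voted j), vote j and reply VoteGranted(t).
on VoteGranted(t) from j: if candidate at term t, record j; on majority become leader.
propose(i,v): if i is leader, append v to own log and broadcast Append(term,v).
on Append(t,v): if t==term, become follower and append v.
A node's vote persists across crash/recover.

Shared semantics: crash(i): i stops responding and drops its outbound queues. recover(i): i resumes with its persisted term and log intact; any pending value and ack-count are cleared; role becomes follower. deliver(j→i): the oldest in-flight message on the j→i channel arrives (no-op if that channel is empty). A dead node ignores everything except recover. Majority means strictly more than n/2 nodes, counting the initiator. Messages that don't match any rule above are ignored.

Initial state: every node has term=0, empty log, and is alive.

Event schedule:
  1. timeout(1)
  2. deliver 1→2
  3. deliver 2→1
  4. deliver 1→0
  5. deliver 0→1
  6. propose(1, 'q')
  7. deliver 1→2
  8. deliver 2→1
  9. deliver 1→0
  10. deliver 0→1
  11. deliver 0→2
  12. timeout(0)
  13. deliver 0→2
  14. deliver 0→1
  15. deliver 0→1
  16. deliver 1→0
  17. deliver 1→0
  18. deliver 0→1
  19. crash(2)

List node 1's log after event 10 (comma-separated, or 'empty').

q

e1 timeout(1): 1[cand,t=1,-]
e2 deliver 1→2: 2[foll,t=1,-]
e3 deliver 2→1: 1[lead,t=1,-]
e4 deliver 1→0: 0[foll,t=1,-]
e5 deliver 0→1: ·
e6 propose(1,'q'): 1[lead,t=1,q]
e7 deliver 1→2: 2[foll,t=1,q]
e8 deliver 2→1: ·
e9 deliver 1→0: 0[foll,t=1,q]
e10 deliver 0→1: ·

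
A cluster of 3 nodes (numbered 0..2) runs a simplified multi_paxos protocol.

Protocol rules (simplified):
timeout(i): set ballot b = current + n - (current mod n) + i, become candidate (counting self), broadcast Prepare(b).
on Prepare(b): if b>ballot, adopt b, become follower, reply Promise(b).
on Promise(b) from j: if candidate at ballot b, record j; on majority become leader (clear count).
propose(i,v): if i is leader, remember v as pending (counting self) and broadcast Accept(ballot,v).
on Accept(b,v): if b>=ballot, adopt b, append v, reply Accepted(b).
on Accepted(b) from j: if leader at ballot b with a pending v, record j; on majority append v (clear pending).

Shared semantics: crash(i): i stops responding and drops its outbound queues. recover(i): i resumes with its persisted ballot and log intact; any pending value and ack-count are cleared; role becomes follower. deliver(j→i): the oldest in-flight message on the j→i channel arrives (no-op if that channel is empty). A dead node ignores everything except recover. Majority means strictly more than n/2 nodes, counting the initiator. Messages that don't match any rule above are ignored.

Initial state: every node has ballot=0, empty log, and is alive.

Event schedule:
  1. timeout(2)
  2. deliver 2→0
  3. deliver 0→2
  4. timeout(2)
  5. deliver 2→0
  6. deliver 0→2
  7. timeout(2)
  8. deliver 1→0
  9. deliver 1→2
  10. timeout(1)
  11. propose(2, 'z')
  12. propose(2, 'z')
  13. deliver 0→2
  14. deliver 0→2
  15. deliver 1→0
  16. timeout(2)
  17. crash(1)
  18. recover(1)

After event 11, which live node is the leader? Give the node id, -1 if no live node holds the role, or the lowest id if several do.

[1] timeout(2) → N2(cand b5 [-])
[2] deliver 2→0 → N0(foll b5 [-])
[3] deliver 0→2 → N2(lead b5 [-])
[4] timeout(2) → N2(cand b8 [-])
[5] deliver 2→0 → N0(foll b8 [-])
[6] deliver 0→2 → N2(lead b8 [-])
[7] timeout(2) → N2(cand b11 [-])
[8] deliver 1→0 → ∅
[9] deliver 1→2 → ∅
[10] timeout(1) → N1(cand b4 [-])
[11] propose(2,'z') → ∅

-1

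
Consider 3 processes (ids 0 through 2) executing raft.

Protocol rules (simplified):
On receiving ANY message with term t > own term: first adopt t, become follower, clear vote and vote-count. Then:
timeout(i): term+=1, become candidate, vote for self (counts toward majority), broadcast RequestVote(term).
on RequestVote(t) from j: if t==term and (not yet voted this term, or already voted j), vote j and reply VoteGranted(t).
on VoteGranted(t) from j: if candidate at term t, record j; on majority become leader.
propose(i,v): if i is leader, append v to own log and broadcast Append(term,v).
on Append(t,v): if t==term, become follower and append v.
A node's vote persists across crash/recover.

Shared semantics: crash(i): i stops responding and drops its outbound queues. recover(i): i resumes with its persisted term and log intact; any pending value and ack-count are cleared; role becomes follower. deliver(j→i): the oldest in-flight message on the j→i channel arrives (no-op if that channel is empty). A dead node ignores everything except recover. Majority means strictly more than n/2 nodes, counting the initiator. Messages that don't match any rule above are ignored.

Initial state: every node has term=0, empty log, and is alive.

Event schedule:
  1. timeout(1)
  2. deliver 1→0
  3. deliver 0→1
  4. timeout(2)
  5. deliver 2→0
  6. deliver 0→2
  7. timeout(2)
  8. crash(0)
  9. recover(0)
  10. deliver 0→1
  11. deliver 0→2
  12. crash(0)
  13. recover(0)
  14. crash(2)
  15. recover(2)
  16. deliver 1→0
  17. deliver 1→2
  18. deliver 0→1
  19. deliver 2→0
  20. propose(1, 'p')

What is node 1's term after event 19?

1

e1 timeout(1): 1[cand,t=1,-]
e2 deliver 1→0: 0[foll,t=1,-]
e3 deliver 0→1: 1[lead,t=1,-]
e4 timeout(2): 2[cand,t=1,-]
e5 deliver 2→0: ·
e6 deliver 0→2: ·
e7 timeout(2): 2[cand,t=2,-]
e8 crash(0): 0[✗foll,t=1,-]
e9 recover(0): 0[foll,t=1,-]
e10 deliver 0→1: ·
e11 deliver 0→2: ·
e12 crash(0): 0[✗foll,t=1,-]
e13 recover(0): 0[foll,t=1,-]
e14 crash(2): 2[✗cand,t=2,-]
e15 recover(2): 2[foll,t=2,-]
e16 deliver 1→0: ·
e17 deliver 1→2: ·
e18 deliver 0→1: ·
e19 deliver 2→0: ·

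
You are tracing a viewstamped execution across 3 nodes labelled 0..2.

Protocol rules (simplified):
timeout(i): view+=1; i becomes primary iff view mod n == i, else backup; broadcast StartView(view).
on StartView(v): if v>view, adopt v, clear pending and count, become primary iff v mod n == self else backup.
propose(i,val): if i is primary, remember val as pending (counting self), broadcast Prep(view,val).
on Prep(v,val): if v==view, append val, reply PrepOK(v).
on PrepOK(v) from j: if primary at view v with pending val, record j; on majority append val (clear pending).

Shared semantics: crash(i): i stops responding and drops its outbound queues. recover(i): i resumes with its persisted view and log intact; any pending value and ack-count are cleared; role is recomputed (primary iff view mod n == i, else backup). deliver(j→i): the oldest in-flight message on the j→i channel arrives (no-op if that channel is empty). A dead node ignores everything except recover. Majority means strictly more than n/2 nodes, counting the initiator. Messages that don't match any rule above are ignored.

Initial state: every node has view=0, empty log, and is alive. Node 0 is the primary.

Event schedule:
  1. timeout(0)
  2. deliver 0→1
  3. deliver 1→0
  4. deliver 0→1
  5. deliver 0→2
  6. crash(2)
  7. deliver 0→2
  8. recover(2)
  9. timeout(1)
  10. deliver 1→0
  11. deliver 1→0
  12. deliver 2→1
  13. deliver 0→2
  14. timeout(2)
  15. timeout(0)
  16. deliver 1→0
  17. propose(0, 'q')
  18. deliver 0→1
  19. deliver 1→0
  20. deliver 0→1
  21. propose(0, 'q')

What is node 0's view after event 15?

3

[1] timeout(0) → N0(back v1 [-])
[2] deliver 0→1 → N1(prim v1 [-])
[3] deliver 1→0 → ∅
[4] deliver 0→1 → ∅
[5] deliver 0→2 → N2(back v1 [-])
[6] crash(2) → N2(✗back v1 [-])
[7] deliver 0→2 → ∅
[8] recover(2) → N2(back v1 [-])
[9] timeout(1) → N1(back v2 [-])
[10] deliver 1→0 → N0(back v2 [-])
[11] deliver 1→0 → ∅
[12] deliver 2→1 → ∅
[13] deliver 0→2 → ∅
[14] timeout(2) → N2(prim v2 [-])
[15] timeout(0) → N0(prim v3 [-])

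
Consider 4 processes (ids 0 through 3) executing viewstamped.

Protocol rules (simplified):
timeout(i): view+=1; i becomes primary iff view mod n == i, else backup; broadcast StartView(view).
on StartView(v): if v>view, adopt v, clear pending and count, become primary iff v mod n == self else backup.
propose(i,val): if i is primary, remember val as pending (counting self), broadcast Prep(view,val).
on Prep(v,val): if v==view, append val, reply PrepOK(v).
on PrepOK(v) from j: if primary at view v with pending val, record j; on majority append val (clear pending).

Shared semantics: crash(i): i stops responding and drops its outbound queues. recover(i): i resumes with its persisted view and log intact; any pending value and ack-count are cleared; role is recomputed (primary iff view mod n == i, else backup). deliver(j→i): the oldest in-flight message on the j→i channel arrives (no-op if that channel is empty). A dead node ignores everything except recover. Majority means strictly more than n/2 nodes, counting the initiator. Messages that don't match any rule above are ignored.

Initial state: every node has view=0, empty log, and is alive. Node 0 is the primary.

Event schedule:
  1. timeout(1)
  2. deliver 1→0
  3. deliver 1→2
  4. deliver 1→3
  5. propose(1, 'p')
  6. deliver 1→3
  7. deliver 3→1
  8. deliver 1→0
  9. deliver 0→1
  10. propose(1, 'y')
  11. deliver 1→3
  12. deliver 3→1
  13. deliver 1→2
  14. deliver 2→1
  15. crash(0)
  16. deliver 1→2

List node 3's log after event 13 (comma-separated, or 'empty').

p,y

[1] timeout(1) → N1(prim v1 [-])
[2] deliver 1→0 → N0(back v1 [-])
[3] deliver 1→2 → N2(back v1 [-])
[4] deliver 1→3 → N3(back v1 [-])
[5] propose(1,'p') → ∅
[6] deliver 1→3 → N3(back v1 [p])
[7] deliver 3→1 → ∅
[8] deliver 1→0 → N0(back v1 [p])
[9] deliver 0→1 → N1(prim v1 [p])
[10] propose(1,'y') → ∅
[11] deliver 1→3 → N3(back v1 [p,y])
[12] deliver 3→1 → ∅
[13] deliver 1→2 → N2(back v1 [p])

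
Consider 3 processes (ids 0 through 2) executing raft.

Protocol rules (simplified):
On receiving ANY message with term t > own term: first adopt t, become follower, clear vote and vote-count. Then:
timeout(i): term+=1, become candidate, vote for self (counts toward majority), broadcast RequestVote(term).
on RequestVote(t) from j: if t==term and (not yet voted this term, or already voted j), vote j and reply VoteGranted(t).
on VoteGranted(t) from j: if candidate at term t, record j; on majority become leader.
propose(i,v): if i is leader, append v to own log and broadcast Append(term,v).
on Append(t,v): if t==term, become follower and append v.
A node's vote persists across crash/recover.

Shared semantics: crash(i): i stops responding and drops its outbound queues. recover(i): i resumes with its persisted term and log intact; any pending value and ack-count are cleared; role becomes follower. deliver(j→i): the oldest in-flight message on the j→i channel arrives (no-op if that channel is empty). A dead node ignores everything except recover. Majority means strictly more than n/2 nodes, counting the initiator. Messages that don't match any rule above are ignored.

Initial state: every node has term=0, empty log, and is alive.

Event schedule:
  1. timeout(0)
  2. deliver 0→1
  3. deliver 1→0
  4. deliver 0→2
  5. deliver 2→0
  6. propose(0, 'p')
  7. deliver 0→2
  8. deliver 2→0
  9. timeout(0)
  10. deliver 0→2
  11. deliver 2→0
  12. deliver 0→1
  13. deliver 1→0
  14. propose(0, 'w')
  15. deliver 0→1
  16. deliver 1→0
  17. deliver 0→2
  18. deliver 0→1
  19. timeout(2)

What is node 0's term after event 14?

1. timeout(0):  <0:cand t1 ->
2. deliver 0→1:  <1:foll t1 ->
3. deliver 1→0:  <0:lead t1 ->
4. deliver 0→2:  <2:foll t1 ->
5. deliver 2→0:  nop
6. propose(0,'p'):  <0:lead t1 p>
7. deliver 0→2:  <2:foll t1 p>
8. deliver 2→0:  nop
9. timeout(0):  <0:cand t2 p>
10. deliver 0→2:  <2:foll t2 p>
11. deliver 2→0:  <0:lead t2 p>
12. deliver 0→1:  <1:foll t1 p>
13. deliver 1→0:  nop
14. propose(0,'w'):  <0:lead t2 p,w>

2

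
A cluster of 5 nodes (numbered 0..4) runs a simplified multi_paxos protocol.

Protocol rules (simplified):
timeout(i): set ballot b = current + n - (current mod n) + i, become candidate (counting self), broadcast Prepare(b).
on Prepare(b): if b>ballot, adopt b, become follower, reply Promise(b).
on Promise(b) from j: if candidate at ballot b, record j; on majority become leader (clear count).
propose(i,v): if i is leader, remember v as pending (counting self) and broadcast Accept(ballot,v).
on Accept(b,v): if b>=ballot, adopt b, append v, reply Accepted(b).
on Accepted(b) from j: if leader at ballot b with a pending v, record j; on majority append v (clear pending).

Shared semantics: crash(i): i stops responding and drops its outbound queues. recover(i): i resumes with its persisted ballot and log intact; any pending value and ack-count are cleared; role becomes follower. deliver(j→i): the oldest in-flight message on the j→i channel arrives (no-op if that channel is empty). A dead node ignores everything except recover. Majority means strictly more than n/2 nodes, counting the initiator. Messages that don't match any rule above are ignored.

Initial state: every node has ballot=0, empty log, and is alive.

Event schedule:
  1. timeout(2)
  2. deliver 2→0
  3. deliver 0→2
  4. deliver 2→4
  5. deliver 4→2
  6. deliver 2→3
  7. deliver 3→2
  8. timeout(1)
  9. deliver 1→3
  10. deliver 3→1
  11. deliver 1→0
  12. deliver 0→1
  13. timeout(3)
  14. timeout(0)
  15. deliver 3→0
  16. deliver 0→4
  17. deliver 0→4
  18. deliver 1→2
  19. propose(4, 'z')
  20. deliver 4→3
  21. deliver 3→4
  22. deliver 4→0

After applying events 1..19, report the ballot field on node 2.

[1] timeout(2) → N2(cand b7 [-])
[2] deliver 2→0 → N0(foll b7 [-])
[3] deliver 0→2 → ∅
[4] deliver 2→4 → N4(foll b7 [-])
[5] deliver 4→2 → N2(lead b7 [-])
[6] deliver 2→3 → N3(foll b7 [-])
[7] deliver 3→2 → ∅
[8] timeout(1) → N1(cand b6 [-])
[9] deliver 1→3 → ∅
[10] deliver 3→1 → ∅
[11] deliver 1→0 → ∅
[12] deliver 0→1 → ∅
[13] timeout(3) → N3(cand b13 [-])
[14] timeout(0) → N0(cand b10 [-])
[15] deliver 3→0 → N0(foll b13 [-])
[16] deliver 0→4 → N4(foll b10 [-])
[17] deliver 0→4 → ∅
[18] deliver 1→2 → ∅
[19] propose(4,'z') → ∅

7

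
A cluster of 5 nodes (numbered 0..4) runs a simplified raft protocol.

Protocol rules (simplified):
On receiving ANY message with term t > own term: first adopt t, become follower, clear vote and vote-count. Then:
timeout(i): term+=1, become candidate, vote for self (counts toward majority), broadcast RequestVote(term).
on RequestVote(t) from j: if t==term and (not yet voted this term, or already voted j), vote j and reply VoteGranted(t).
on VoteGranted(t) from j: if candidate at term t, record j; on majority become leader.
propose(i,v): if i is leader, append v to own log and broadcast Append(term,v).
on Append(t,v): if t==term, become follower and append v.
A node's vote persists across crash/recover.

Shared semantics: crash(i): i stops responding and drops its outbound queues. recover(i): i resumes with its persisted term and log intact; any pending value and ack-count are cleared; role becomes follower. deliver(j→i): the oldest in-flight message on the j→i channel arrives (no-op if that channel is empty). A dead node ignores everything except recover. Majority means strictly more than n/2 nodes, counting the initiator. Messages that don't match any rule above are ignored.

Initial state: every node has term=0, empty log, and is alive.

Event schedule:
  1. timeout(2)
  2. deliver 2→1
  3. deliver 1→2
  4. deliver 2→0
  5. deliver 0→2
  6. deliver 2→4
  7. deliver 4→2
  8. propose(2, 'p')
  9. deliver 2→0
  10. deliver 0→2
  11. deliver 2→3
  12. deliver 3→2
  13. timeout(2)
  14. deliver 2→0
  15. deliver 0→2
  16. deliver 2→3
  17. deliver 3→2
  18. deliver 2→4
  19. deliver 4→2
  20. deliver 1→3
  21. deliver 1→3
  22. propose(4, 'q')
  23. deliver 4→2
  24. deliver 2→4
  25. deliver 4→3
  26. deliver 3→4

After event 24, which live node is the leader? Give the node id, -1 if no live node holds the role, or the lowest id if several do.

-1

step 1 timeout(2): 2={cand,t=1,log=-}
step 2 deliver 2→1: 1={foll,t=1,log=-}
step 3 deliver 1→2: —
step 4 deliver 2→0: 0={foll,t=1,log=-}
step 5 deliver 0→2: 2={lead,t=1,log=-}
step 6 deliver 2→4: 4={foll,t=1,log=-}
step 7 deliver 4→2: —
step 8 propose(2,'p'): 2={lead,t=1,log=p}
step 9 deliver 2→0: 0={foll,t=1,log=p}
step 10 deliver 0→2: —
step 11 deliver 2→3: 3={foll,t=1,log=-}
step 12 deliver 3→2: —
step 13 timeout(2): 2={cand,t=2,log=p}
step 14 deliver 2→0: 0={foll,t=2,log=p}
step 15 deliver 0→2: —
step 16 deliver 2→3: 3={foll,t=1,log=p}
step 17 deliver 3→2: —
step 18 deliver 2→4: 4={foll,t=1,log=p}
step 19 deliver 4→2: —
step 20 deliver 1→3: —
step 21 deliver 1→3: —
step 22 propose(4,'q'): —
step 23 deliver 4→2: —
step 24 deliver 2→4: 4={foll,t=2,log=p}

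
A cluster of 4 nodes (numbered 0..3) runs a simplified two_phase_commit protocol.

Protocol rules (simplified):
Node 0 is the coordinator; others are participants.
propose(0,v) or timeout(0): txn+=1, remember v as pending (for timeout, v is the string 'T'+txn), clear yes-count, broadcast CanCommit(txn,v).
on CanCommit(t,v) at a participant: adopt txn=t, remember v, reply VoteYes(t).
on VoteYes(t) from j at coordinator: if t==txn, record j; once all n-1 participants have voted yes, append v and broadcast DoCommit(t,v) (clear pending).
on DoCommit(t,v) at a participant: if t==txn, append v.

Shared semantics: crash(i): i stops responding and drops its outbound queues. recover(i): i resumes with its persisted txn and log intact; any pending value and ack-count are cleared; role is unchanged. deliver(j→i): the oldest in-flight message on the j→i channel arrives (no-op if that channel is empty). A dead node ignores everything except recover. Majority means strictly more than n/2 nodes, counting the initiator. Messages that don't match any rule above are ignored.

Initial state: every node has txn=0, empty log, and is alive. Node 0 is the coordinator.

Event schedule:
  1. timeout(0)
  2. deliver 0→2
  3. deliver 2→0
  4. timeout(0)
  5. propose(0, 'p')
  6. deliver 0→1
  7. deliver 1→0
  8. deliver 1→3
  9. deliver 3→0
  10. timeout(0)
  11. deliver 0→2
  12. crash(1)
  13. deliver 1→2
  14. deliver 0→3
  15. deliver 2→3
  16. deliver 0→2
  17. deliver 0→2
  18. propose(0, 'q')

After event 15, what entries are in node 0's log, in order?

e1 timeout(0): 0[coor,t=1,-]
e2 deliver 0→2: 2[part,t=1,-]
e3 deliver 2→0: ·
e4 timeout(0): 0[coor,t=2,-]
e5 propose(0,'p'): 0[coor,t=3,-]
e6 deliver 0→1: 1[part,t=1,-]
e7 deliver 1→0: ·
e8 deliver 1→3: ·
e9 deliver 3→0: ·
e10 timeout(0): 0[coor,t=4,-]
e11 deliver 0→2: 2[part,t=2,-]
e12 crash(1): 1[✗part,t=1,-]
e13 deliver 1→2: ·
e14 deliver 0→3: 3[part,t=1,-]
e15 deliver 2→3: ·

empty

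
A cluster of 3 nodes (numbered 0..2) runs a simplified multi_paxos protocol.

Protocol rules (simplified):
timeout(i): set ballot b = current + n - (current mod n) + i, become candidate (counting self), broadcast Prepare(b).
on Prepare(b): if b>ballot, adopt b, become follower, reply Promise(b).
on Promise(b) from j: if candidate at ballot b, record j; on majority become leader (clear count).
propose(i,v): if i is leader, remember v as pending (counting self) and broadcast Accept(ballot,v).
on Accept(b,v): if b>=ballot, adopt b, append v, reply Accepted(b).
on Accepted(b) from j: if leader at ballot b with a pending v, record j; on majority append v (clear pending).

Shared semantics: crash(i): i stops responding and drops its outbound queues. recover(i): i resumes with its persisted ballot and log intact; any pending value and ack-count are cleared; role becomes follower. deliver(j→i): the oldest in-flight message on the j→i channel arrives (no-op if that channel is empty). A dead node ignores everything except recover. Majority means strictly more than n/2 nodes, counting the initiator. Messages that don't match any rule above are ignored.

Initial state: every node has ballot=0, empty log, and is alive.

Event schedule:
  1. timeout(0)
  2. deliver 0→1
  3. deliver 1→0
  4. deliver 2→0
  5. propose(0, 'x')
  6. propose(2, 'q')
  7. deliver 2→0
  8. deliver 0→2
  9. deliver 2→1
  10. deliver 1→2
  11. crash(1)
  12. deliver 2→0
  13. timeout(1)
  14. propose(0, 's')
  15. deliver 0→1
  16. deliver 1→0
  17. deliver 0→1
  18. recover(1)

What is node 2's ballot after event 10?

3

after 1 — timeout(0): n0:cand/b3/[-]
after 2 — deliver 0→1: n1:foll/b3/[-]
after 3 — deliver 1→0: n0:lead/b3/[-]
after 4 — deliver 2→0: ·
after 5 — propose(0,'x'): ·
after 6 — propose(2,'q'): ·
after 7 — deliver 2→0: ·
after 8 — deliver 0→2: n2:foll/b3/[-]
after 9 — deliver 2→1: ·
after 10 — deliver 1→2: ·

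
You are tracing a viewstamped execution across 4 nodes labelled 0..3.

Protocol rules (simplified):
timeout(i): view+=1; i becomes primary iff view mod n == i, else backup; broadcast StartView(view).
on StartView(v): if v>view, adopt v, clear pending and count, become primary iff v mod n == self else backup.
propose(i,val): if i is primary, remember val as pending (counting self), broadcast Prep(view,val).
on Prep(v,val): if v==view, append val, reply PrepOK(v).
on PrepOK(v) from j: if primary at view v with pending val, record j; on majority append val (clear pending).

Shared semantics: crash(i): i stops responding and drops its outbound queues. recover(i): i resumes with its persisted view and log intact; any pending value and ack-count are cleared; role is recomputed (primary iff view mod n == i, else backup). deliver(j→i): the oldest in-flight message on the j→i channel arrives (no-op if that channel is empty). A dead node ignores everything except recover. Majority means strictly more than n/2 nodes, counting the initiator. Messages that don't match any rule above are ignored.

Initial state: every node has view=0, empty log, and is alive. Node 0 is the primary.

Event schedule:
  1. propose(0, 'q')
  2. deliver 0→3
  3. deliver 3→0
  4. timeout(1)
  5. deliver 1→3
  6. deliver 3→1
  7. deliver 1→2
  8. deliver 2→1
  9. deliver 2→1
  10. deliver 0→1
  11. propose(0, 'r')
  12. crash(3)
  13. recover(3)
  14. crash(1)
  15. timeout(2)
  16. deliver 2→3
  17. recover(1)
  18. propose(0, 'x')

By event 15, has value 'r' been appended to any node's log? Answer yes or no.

e1 propose(0,'q'): ·
e2 deliver 0→3: 3[back,v=0,q]
e3 deliver 3→0: ·
e4 timeout(1): 1[prim,v=1,-]
e5 deliver 1→3: 3[back,v=1,q]
e6 deliver 3→1: ·
e7 deliver 1→2: 2[back,v=1,-]
e8 deliver 2→1: ·
e9 deliver 2→1: ·
e10 deliver 0→1: ·
e11 propose(0,'r'): ·
e12 crash(3): 3[✗back,v=1,q]
e13 recover(3): 3[back,v=1,q]
e14 crash(1): 1[✗prim,v=1,-]
e15 timeout(2): 2[prim,v=2,-]

no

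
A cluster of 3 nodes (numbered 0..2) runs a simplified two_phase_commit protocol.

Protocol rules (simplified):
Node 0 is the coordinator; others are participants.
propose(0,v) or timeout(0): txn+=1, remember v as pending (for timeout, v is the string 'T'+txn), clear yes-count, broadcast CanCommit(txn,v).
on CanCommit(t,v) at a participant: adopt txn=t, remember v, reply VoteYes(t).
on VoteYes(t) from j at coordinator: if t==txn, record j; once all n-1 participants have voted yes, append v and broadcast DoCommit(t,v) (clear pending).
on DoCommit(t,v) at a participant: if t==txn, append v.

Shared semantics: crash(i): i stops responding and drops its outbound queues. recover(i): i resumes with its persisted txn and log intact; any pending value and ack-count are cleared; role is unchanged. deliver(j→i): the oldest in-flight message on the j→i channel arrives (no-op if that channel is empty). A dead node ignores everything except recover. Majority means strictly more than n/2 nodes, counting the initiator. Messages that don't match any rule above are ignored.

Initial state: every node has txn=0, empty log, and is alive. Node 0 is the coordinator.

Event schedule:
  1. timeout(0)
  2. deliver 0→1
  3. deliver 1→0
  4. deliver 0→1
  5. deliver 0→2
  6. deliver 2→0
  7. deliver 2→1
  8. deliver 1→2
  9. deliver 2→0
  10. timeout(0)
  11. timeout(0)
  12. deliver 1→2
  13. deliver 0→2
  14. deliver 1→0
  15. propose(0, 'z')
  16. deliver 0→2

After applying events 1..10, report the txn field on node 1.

[1] timeout(0) → N0(coor t1 [-])
[2] deliver 0→1 → N1(part t1 [-])
[3] deliver 1→0 → ∅
[4] deliver 0→1 → ∅
[5] deliver 0→2 → N2(part t1 [-])
[6] deliver 2→0 → N0(coor t1 [T1])
[7] deliver 2→1 → ∅
[8] deliver 1→2 → ∅
[9] deliver 2→0 → ∅
[10] timeout(0) → N0(coor t2 [T1])

1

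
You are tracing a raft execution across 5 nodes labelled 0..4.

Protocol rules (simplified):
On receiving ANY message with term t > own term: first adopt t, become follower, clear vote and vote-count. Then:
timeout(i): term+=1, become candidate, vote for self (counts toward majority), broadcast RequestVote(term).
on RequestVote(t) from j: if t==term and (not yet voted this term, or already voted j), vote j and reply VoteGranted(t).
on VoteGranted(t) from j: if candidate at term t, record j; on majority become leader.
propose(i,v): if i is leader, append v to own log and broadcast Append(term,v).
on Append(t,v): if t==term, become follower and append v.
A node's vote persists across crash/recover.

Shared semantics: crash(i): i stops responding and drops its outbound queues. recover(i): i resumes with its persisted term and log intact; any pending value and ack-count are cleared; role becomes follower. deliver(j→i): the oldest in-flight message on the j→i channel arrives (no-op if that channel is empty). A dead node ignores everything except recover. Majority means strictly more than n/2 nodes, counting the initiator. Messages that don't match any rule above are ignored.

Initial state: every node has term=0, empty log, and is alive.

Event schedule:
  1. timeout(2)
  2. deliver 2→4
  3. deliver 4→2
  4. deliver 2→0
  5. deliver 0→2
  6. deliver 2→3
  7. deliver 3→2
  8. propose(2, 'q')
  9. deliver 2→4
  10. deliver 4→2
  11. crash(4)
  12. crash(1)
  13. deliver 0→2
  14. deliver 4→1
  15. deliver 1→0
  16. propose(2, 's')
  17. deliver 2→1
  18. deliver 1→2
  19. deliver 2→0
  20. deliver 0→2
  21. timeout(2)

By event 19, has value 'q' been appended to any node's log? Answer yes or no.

1. timeout(2):  <2:cand t1 ->
2. deliver 2→4:  <4:foll t1 ->
3. deliver 4→2:  nop
4. deliver 2→0:  <0:foll t1 ->
5. deliver 0→2:  <2:lead t1 ->
6. deliver 2→3:  <3:foll t1 ->
7. deliver 3→2:  nop
8. propose(2,'q'):  <2:lead t1 q>
9. deliver 2→4:  <4:foll t1 q>
10. deliver 4→2:  nop
11. crash(4):  <4:✗foll t1 q>
12. crash(1):  <1:✗foll t0 ->
13. deliver 0→2:  nop
14. deliver 4→1:  nop
15. deliver 1→0:  nop
16. propose(2,'s'):  <2:lead t1 q,s>
17. deliver 2→1:  nop
18. deliver 1→2:  nop
19. deliver 2→0:  <0:foll t1 q>

yes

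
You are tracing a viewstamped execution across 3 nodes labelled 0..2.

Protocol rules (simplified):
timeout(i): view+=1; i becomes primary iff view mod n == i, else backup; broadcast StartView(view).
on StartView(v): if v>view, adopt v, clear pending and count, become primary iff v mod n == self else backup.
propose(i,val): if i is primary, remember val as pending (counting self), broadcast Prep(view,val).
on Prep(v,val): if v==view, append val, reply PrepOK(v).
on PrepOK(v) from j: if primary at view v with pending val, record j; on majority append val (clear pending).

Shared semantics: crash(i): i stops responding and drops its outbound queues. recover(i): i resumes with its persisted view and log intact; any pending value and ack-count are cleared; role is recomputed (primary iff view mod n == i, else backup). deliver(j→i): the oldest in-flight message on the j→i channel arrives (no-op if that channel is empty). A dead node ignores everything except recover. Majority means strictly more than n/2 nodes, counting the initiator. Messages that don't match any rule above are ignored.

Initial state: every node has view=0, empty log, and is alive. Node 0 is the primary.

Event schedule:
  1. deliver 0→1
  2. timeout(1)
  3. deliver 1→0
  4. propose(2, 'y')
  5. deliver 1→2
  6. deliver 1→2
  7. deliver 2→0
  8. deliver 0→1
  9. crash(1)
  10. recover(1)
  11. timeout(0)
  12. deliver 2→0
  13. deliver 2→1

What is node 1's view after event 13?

1

1. deliver 0→1:  nop
2. timeout(1):  <1:prim v1 ->
3. deliver 1→0:  <0:back v1 ->
4. propose(2,'y'):  nop
5. deliver 1→2:  <2:back v1 ->
6. deliver 1→2:  nop
7. deliver 2→0:  nop
8. deliver 0→1:  nop
9. crash(1):  <1:✗prim v1 ->
10. recover(1):  <1:prim v1 ->
11. timeout(0):  <0:back v2 ->
12. deliver 2→0:  nop
13. deliver 2→1:  nop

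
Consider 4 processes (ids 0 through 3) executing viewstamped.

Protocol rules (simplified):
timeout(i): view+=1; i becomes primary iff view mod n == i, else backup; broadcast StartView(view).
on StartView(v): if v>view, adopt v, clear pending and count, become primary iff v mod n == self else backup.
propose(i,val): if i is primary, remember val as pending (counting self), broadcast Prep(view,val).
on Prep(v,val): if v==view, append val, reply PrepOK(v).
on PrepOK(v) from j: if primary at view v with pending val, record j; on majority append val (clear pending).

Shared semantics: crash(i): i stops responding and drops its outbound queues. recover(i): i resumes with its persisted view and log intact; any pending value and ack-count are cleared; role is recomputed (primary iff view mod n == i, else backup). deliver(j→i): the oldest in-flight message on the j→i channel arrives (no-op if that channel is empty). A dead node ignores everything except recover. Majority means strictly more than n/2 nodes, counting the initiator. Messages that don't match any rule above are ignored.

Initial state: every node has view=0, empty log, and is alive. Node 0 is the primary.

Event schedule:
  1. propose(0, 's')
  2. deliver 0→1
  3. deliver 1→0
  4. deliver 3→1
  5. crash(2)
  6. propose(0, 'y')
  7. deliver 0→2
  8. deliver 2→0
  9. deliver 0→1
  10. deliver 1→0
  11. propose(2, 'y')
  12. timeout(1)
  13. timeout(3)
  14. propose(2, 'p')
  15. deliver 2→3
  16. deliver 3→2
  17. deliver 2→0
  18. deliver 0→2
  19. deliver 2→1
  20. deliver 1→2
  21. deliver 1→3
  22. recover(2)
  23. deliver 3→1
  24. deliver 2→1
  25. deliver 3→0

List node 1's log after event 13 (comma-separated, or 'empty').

s,y

[1] propose(0,'s') → ∅
[2] deliver 0→1 → N1(back v0 [s])
[3] deliver 1→0 → ∅
[4] deliver 3→1 → ∅
[5] crash(2) → N2(✗back v0 [-])
[6] propose(0,'y') → ∅
[7] deliver 0→2 → ∅
[8] deliver 2→0 → ∅
[9] deliver 0→1 → N1(back v0 [s,y])
[10] deliver 1→0 → ∅
[11] propose(2,'y') → ∅
[12] timeout(1) → N1(prim v1 [s,y])
[13] timeout(3) → N3(back v1 [-])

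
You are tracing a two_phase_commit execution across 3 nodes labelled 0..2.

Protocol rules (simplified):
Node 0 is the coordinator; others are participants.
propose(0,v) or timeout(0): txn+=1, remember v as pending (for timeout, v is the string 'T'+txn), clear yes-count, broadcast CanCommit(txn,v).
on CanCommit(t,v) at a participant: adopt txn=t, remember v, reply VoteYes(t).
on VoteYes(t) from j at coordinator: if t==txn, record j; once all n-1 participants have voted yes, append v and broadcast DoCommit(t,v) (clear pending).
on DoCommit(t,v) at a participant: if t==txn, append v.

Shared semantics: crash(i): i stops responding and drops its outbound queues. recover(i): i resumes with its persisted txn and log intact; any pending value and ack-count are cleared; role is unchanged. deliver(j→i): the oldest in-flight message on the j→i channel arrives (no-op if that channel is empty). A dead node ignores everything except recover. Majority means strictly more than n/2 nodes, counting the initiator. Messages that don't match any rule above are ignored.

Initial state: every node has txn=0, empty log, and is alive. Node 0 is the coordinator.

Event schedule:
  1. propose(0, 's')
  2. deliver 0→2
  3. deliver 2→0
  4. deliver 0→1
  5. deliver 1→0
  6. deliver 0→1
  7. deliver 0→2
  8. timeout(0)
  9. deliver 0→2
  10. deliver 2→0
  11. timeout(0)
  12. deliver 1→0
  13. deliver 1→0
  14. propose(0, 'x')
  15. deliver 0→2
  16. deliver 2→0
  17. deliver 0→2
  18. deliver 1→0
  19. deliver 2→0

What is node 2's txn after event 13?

2

1. propose(0,'s'):  <0:coor t1 ->
2. deliver 0→2:  <2:part t1 ->
3. deliver 2→0:  nop
4. deliver 0→1:  <1:part t1 ->
5. deliver 1→0:  <0:coor t1 s>
6. deliver 0→1:  <1:part t1 s>
7. deliver 0→2:  <2:part t1 s>
8. timeout(0):  <0:coor t2 s>
9. deliver 0→2:  <2:part t2 s>
10. deliver 2→0:  nop
11. timeout(0):  <0:coor t3 s>
12. deliver 1→0:  nop
13. deliver 1→0:  nop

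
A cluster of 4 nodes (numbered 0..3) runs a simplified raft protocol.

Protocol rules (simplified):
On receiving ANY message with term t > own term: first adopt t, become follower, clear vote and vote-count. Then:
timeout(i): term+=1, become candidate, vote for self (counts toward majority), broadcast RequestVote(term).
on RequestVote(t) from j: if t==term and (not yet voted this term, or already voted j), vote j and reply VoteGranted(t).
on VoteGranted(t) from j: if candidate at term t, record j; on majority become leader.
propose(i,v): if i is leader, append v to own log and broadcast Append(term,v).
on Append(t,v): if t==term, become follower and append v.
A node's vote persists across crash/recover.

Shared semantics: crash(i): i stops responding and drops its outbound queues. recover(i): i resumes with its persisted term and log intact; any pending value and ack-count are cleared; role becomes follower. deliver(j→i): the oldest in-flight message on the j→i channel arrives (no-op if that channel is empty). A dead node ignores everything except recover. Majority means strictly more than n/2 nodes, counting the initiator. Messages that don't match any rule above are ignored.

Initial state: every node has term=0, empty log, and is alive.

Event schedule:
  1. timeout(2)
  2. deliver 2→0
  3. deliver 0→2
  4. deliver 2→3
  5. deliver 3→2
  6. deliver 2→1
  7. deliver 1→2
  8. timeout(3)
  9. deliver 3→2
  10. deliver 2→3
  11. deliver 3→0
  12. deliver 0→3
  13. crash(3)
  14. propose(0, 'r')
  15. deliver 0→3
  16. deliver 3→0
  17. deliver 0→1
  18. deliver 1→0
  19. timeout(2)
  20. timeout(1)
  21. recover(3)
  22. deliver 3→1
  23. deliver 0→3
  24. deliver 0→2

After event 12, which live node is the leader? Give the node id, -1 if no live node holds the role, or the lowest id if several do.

[1] timeout(2) → N2(cand t1 [-])
[2] deliver 2→0 → N0(foll t1 [-])
[3] deliver 0→2 → ∅
[4] deliver 2→3 → N3(foll t1 [-])
[5] deliver 3→2 → N2(lead t1 [-])
[6] deliver 2→1 → N1(foll t1 [-])
[7] deliver 1→2 → ∅
[8] timeout(3) → N3(cand t2 [-])
[9] deliver 3→2 → N2(foll t2 [-])
[10] deliver 2→3 → ∅
[11] deliver 3→0 → N0(foll t2 [-])
[12] deliver 0→3 → N3(lead t2 [-])

3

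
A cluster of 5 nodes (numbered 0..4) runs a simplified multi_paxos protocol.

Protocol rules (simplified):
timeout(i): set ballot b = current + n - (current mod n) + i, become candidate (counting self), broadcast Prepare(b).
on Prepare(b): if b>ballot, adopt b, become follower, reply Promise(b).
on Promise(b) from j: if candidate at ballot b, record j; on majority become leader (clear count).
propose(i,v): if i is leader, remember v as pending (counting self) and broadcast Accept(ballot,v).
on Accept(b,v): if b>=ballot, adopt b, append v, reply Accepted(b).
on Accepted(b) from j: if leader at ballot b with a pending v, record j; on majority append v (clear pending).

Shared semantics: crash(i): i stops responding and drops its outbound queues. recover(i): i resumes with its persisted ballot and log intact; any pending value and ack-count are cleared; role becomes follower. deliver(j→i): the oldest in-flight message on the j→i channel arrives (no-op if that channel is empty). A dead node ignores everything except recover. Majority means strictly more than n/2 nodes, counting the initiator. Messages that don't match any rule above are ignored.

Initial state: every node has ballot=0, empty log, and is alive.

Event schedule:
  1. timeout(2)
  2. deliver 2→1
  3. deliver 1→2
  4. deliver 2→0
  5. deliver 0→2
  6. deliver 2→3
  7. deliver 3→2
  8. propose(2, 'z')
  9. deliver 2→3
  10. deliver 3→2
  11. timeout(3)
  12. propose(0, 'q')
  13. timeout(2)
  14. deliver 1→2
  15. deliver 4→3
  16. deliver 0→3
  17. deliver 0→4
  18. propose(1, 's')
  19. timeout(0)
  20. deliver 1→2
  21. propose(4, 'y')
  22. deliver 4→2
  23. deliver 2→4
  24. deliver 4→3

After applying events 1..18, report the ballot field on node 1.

step 1 timeout(2): 2={cand,b=7,log=-}
step 2 deliver 2→1: 1={foll,b=7,log=-}
step 3 deliver 1→2: —
step 4 deliver 2→0: 0={foll,b=7,log=-}
step 5 deliver 0→2: 2={lead,b=7,log=-}
step 6 deliver 2→3: 3={foll,b=7,log=-}
step 7 deliver 3→2: —
step 8 propose(2,'z'): —
step 9 deliver 2→3: 3={foll,b=7,log=z}
step 10 deliver 3→2: —
step 11 timeout(3): 3={cand,b=13,log=z}
step 12 propose(0,'q'): —
step 13 timeout(2): 2={cand,b=12,log=-}
step 14 deliver 1→2: —
step 15 deliver 4→3: —
step 16 deliver 0→3: —
step 17 deliver 0→4: —
step 18 propose(1,'s'): —

7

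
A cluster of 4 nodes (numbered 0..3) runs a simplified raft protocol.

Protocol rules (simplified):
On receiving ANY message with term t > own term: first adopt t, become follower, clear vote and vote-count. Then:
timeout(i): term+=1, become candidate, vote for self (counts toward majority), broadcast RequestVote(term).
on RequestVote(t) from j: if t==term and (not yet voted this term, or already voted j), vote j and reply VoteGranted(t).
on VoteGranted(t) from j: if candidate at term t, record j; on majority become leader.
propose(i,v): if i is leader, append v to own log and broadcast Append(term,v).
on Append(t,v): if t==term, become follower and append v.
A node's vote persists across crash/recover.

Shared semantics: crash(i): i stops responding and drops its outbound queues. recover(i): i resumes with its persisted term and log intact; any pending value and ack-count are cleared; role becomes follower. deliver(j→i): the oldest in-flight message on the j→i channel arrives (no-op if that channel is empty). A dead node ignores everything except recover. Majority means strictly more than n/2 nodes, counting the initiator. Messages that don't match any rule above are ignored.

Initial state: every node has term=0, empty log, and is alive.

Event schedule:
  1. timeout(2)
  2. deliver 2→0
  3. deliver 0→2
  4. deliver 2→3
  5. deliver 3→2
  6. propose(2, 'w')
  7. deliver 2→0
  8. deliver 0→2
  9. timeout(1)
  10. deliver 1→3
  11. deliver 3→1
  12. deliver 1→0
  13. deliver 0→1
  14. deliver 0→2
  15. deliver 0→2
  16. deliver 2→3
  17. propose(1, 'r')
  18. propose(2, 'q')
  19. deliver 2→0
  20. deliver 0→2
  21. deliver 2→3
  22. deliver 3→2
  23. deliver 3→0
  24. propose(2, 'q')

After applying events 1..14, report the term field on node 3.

step 1 timeout(2): 2={cand,t=1,log=-}
step 2 deliver 2→0: 0={foll,t=1,log=-}
step 3 deliver 0→2: —
step 4 deliver 2→3: 3={foll,t=1,log=-}
step 5 deliver 3→2: 2={lead,t=1,log=-}
step 6 propose(2,'w'): 2={lead,t=1,log=w}
step 7 deliver 2→0: 0={foll,t=1,log=w}
step 8 deliver 0→2: —
step 9 timeout(1): 1={cand,t=1,log=-}
step 10 deliver 1→3: —
step 11 deliver 3→1: —
step 12 deliver 1→0: —
step 13 deliver 0→1: —
step 14 deliver 0→2: —

1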